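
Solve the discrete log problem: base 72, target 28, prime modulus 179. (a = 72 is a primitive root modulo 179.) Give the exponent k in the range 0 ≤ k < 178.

65

Baby-step giant-step with m = ceil(sqrt(178)) = 14.
Baby table (72^j mod 179 for j=0..13):
  0:1  1:72  2:172  3:33  4:49  5:127  6:15  7:6
  8:74  9:137  10:19  11:115  12:46  13:90
Giant step factor: 72^(-14) ≡ 5 (mod 179).
Scan 28·5^i mod 179 for i = 0, 1, …:
  i=0: 28   i=1: 140   i=2: 163   i=3: 99
  i=4: 137
Match at i=4, j=9: k = 4·14 + 9 = 65.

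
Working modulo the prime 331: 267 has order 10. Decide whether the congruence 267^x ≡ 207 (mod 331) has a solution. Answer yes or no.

207 ∈ ⟨267⟩ iff 207^10 ≡ 1 (mod 331), since |⟨267⟩| = 10.
207^10 mod 331 = 1.
Since 1 = 1, 207 lies in the subgroup.

yes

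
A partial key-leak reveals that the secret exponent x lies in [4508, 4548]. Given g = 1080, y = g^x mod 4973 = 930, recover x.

4512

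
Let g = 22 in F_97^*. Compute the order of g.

4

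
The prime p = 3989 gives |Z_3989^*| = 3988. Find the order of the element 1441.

The order of 1441 must divide p − 1 = 3988 = 2^2 · 997.
Divisors: 1, 2, 4, 997, 1994, 3988.
Check each in increasing order: 1441^1 ≡ 1441;  1441^2 ≡ 2201;  1441^4 ≡ 1755;  1441^997 ≡ 481;  1441^1994 ≡ 3988;  1441^3988 ≡ 1.
Smallest exponent giving 1 is 3988.

3988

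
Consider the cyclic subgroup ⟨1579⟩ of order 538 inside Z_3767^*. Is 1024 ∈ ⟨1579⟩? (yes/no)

1024 ∈ ⟨1579⟩ iff 1024^538 ≡ 1 (mod 3767), since |⟨1579⟩| = 538.
1024^538 mod 3767 = 893.
Since 893 ≠ 1, 1024 does not lie in the subgroup.

no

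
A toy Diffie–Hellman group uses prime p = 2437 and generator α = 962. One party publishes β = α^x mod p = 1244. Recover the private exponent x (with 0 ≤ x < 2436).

612

Baby-step giant-step with m = ceil(sqrt(2436)) = 50.
Baby table (962^j mod 2437 for j=0..49):
  0:1  1:962  2:1821  3:2036  4:1721  5:879  6:2396  7:1987
  8:886  9:1819  10:112  11:516  12:1681  13:1391  14:229  15:968
  16:282  17:777  18:1752  19:1457  20:359  21:1741  22:623  23:2261
  24:1278  25:1188  26:2340  27:1729  28:1264  29:2342  30:1216  31:32
  32:1540  33:2221  34:1790  35:1458  36:1321  37:1125  38:222  39:1545
  40:2157  41:1147  42:1890  43:178  44:646  45:17  46:1732  47:1713
  48:494  49:13
Giant step factor: 962^(-50) ≡ 2065 (mod 2437).
Scan 1244·2065^i mod 2437 for i = 0, 1, …:
  i=0: 1244   i=1: 262   i=2: 16   i=3: 1359
  i=4: 1348   i=5: 566   i=6: 1467   i=7: 164
  i=8: 2354   i=9: 1632   i=10: 2146   i=11: 1024
  i=12: 1681
Match at i=12, j=12: x = 12·50 + 12 = 612.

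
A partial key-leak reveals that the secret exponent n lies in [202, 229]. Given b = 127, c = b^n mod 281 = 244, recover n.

Compute 127^202 mod 281 = 125, then multiply by 127 repeatedly:
  127^202=125  127^203=139  127^204=231  127^205=113  127^206=20
  127^207=11  127^208=273  127^209=108  127^210=228  127^211=13
  127^212=246  127^213=51  127^214=14  127^215=92  127^216=163
  127^217=188  127^218=272  127^219=262  127^220=116  127^221=120
  127^222=66  127^223=233  127^224=86  127^225=244
Found 244 at exponent 225.

225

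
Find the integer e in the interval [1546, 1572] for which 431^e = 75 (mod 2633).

1569

Compute 431^1546 mod 2633 = 366, then multiply by 431 repeatedly:
  431^1546=366  431^1547=2399  431^1548=1833  431^1549=123  431^1550=353
  431^1551=2062  431^1552=1401  431^1553=874  431^1554=175  431^1555=1701
  431^1556=1157  431^1557=1030  431^1558=1586  431^1559=1619  431^1560=44
  431^1561=533  431^1562=652  431^1563=1914  431^1564=805  431^1565=2032
  431^1566=1636  431^1567=2105  431^1568=1503  431^1569=75
Found 75 at exponent 1569.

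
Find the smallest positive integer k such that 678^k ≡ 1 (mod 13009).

271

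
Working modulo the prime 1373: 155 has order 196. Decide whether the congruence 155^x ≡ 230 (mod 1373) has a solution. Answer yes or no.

230 ∈ ⟨155⟩ iff 230^196 ≡ 1 (mod 1373), since |⟨155⟩| = 196.
230^196 mod 1373 = 1.
Since 1 = 1, 230 lies in the subgroup.

yes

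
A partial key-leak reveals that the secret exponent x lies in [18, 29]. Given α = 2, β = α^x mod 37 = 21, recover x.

Compute 2^18 mod 37 = 36, then multiply by 2 repeatedly:
  2^18=36  2^19=35  2^20=33  2^21=29  2^22=21
Found 21 at exponent 22.

22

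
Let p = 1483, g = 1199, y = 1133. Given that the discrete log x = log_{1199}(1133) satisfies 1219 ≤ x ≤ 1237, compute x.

1234

Compute 1199^1219 mod 1483 = 226, then multiply by 1199 repeatedly:
  1199^1219=226  1199^1220=1068  1199^1221=703  1199^1222=553  1199^1223=146
  1199^1224=60  1199^1225=756  1199^1226=331  1199^1227=908  1199^1228=170
  1199^1229=659  1199^1230=1185  1199^1231=101  1199^1232=976  1199^1233=137
  1199^1234=1133
Found 1133 at exponent 1234.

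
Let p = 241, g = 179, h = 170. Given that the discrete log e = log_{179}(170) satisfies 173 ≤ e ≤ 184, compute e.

Compute 179^173 mod 241 = 37, then multiply by 179 repeatedly:
  179^173=37  179^174=116  179^175=38  179^176=54  179^177=26
  179^178=75  179^179=170
Found 170 at exponent 179.

179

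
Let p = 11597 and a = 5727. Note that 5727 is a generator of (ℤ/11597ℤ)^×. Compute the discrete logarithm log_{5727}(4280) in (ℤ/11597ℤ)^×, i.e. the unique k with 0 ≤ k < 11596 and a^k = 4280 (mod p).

5944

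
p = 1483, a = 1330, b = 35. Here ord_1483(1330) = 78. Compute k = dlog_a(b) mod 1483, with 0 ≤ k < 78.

Baby-step giant-step with m = ceil(sqrt(78)) = 9.
Baby table (1330^j mod 1483 for j=0..8):
  0:1  1:1330  2:1164  3:1351  4:917  5:584  6:1111  7:562
  8:28
Giant step factor: 1330^(-9) ≡ 746 (mod 1483).
Scan 35·746^i mod 1483 for i = 0, 1, …:
  i=0: 35   i=1: 899   i=2: 338   i=3: 38
  i=4: 171   i=5: 28
Match at i=5, j=8: k = 5·9 + 8 = 53.

53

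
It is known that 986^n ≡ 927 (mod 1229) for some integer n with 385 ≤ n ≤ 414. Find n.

411

Compute 986^385 mod 1229 = 436, then multiply by 986 repeatedly:
  986^385=436  986^386=975  986^387=272  986^388=270  986^389=756
  986^390=642  986^391=77  986^392=953  986^393=702  986^394=245
  986^395=686  986^396=446  986^397=1003  986^398=842  986^399=637
  986^400=63  986^401=668  986^402=1133  986^403=1206  986^404=673
  986^405=1147  986^406=262  986^407=242  986^408=186  986^409=275
  986^410=770  986^411=927
Found 927 at exponent 411.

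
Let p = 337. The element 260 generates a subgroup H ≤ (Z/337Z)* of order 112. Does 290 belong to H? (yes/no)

290 ∈ ⟨260⟩ iff 290^112 ≡ 1 (mod 337), since |⟨260⟩| = 112.
290^112 mod 337 = 1.
Since 1 = 1, 290 lies in the subgroup.

yes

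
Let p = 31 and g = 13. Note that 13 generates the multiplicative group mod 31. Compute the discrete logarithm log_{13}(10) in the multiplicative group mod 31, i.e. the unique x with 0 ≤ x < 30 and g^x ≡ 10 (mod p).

4

Successive powers of 13 modulo 31:
  13^0=1  13^1=13  13^2=14  13^3=27  13^4=10
So 13^4 ≡ 10 (mod 31), giving x = 4.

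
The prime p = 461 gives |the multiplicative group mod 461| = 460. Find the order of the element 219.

The order of 219 must divide p − 1 = 460 = 2^2 · 5 · 23.
Divisors: 1, 2, 4, 5, 10, 20, 23, 46, 92, 115, 230, 460.
Check each in increasing order: 219^1 ≡ 219;  219^2 ≡ 17;  219^4 ≡ 289;  219^5 ≡ 134;  219^10 ≡ 438;  219^20 ≡ 68;  219^23 ≡ 75;  219^46 ≡ 93;  219^92 ≡ 351;  219^115 ≡ 48;  219^230 ≡ 460;  219^460 ≡ 1.
Smallest exponent giving 1 is 460.

460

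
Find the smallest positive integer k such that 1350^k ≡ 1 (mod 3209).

3208

The order of 1350 must divide p − 1 = 3208 = 2^3 · 401.
Divisors: 1, 2, 4, 8, 401, 802, 1604, 3208.
Check each in increasing order: 1350^1 ≡ 1350;  1350^2 ≡ 2997;  1350^4 ≡ 18;  1350^8 ≡ 324;  1350^401 ≡ 3187;  1350^802 ≡ 484;  1350^1604 ≡ 3208;  1350^3208 ≡ 1.
Smallest exponent giving 1 is 3208.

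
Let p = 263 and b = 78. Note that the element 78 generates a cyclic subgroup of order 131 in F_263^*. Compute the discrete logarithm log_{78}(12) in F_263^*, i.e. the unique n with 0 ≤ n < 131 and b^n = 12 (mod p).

Baby-step giant-step with m = ceil(sqrt(131)) = 12.
Baby table (78^j mod 263 for j=0..11):
  0:1  1:78  2:35  3:100  4:173  5:81  6:6  7:205
  8:210  9:74  10:249  11:223
Giant step factor: 78^(-12) ≡ 95 (mod 263).
Scan 12·95^i mod 263 for i = 0, 1, …:
  i=0: 12   i=1: 88   i=2: 207   i=3: 203
  i=4: 86   i=5: 17   i=6: 37   i=7: 96
  i=8: 178   i=9: 78
Match at i=9, j=1: n = 9·12 + 1 = 109.

109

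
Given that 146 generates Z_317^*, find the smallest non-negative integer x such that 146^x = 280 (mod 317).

228

Baby-step giant-step with m = ceil(sqrt(316)) = 18.
Baby table (146^j mod 317 for j=0..17):
  0:1  1:146  2:77  3:147  4:223  5:224  6:53  7:130
  8:277  9:183  10:90  11:143  12:273  13:233  14:99  15:189
  16:15  17:288
Giant step factor: 146^(-18) ≡ 216 (mod 317).
Scan 280·216^i mod 317 for i = 0, 1, …:
  i=0: 280   i=1: 250   i=2: 110   i=3: 302
  i=4: 247   i=5: 96   i=6: 131   i=7: 83
  i=8: 176   i=9: 293   i=10: 205   i=11: 217
  i=12: 273
Match at i=12, j=12: x = 12·18 + 12 = 228.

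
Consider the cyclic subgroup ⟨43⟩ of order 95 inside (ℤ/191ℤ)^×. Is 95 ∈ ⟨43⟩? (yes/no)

no

95 ∈ ⟨43⟩ iff 95^95 ≡ 1 (mod 191), since |⟨43⟩| = 95.
95^95 mod 191 = 190.
Since 190 ≠ 1, 95 does not lie in the subgroup.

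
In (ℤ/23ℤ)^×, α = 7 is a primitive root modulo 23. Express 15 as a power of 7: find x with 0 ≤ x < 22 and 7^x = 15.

Successive powers of 7 modulo 23:
  7^0=1  7^1=7  7^2=3  7^3=21  7^4=9  7^5=17
  7^6=4  7^7=5  7^8=12  7^9=15
So 7^9 ≡ 15 (mod 23), giving x = 9.

9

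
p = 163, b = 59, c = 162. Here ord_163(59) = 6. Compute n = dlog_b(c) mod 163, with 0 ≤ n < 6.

3

Successive powers of 59 modulo 163:
  59^0=1  59^1=59  59^2=58  59^3=162
So 59^3 ≡ 162 (mod 163), giving n = 3.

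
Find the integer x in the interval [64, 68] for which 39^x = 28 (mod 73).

65

Compute 39^64 mod 73 = 55, then multiply by 39 repeatedly:
  39^64=55  39^65=28
Found 28 at exponent 65.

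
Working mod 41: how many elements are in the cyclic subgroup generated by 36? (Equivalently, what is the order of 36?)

20

The order of 36 must divide p − 1 = 40 = 2^3 · 5.
Divisors: 1, 2, 4, 5, 8, 10, 20, 40.
Check each in increasing order: 36^1 ≡ 36;  36^2 ≡ 25;  36^4 ≡ 10;  36^5 ≡ 32;  36^8 ≡ 18;  36^10 ≡ 40;  36^20 ≡ 1.
Smallest exponent giving 1 is 20.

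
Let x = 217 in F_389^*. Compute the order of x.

The order of 217 must divide p − 1 = 388 = 2^2 · 97.
Divisors: 1, 2, 4, 97, 194, 388.
Check each in increasing order: 217^1 ≡ 217;  217^2 ≡ 20;  217^4 ≡ 11;  217^97 ≡ 115;  217^194 ≡ 388;  217^388 ≡ 1.
Smallest exponent giving 1 is 388.

388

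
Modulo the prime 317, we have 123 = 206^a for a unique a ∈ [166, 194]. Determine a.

190

Compute 206^166 mod 317 = 293, then multiply by 206 repeatedly:
  206^166=293  206^167=128  206^168=57  206^169=13  206^170=142
  206^171=88  206^172=59  206^173=108  206^174=58  206^175=219
  206^176=100  206^177=312  206^178=238  206^179=210  206^180=148
  206^181=56  206^182=124  206^183=184  206^184=181  206^185=197
  206^186=6  206^187=285  206^188=65  206^189=76  206^190=123
Found 123 at exponent 190.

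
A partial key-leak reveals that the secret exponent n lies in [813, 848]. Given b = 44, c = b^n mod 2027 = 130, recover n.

830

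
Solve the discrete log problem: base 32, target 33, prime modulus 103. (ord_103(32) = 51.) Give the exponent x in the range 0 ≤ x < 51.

19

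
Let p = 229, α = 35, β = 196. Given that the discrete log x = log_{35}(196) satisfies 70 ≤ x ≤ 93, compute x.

88

Compute 35^70 mod 229 = 49, then multiply by 35 repeatedly:
  35^70=49  35^71=112  35^72=27  35^73=29  35^74=99
  35^75=30  35^76=134  35^77=110  35^78=186  35^79=98
  35^80=224  35^81=54  35^82=58  35^83=198  35^84=60
  35^85=39  35^86=220  35^87=143  35^88=196
Found 196 at exponent 88.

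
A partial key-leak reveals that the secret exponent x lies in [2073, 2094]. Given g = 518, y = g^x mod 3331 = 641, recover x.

2090

Compute 518^2073 mod 3331 = 2923, then multiply by 518 repeatedly:
  518^2073=2923  518^2074=1840  518^2075=454  518^2076=2002  518^2077=1095
  518^2078=940  518^2079=594  518^2080=1240  518^2081=2768  518^2082=1494
  518^2083=1100  518^2084=199  518^2085=3152  518^2086=546  518^2087=3024
  518^2088=862  518^2089=162  518^2090=641
Found 641 at exponent 2090.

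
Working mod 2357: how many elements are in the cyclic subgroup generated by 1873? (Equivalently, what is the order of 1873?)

589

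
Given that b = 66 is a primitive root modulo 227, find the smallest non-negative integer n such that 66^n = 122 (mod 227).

Baby-step giant-step with m = ceil(sqrt(226)) = 16.
Baby table (66^j mod 227 for j=0..15):
  0:1  1:66  2:43  3:114  4:33  5:135  6:57  7:130
  8:181  9:142  10:65  11:204  12:71  13:146  14:102  15:149
Giant step factor: 66^(-16) ≡ 28 (mod 227).
Scan 122·28^i mod 227 for i = 0, 1, …:
  i=0: 122   i=1: 11   i=2: 81   i=3: 225
  i=4: 171   i=5: 21   i=6: 134   i=7: 120
  i=8: 182   i=9: 102
Match at i=9, j=14: n = 9·16 + 14 = 158.

158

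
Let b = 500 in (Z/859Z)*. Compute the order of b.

The order of 500 must divide p − 1 = 858 = 2 · 3 · 11 · 13.
Divisors: 1, 2, 3, 6, 11, 13, 22, 26, 33, 39, 66, 78, 143, 286, 429, 858.
Check each in increasing order: 500^1 ≡ 500;  500^2 ≡ 31;  500^3 ≡ 38;  500^6 ≡ 585;  500^11 ≡ 212;  500^13 ≡ 559;  500^22 ≡ 276;  500^26 ≡ 664;  500^33 ≡ 100;  500^39 ≡ 88;  500^66 ≡ 551;  500^78 ≡ 13;  500^143 ≡ 260;  500^286 ≡ 598;  500^429 ≡ 1.
Smallest exponent giving 1 is 429.

429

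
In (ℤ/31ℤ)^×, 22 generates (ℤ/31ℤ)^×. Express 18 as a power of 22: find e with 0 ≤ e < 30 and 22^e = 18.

28

Successive powers of 22 modulo 31:
  22^0=1  22^1=22  22^2=19  22^3=15  22^4=20  22^5=6
  22^6=8  22^7=21  22^8=28  22^9=27  22^10=5  22^11=17
  22^12=2  22^13=13  22^14=7  22^15=30  22^16=9  22^17=12
  22^18=16  22^19=11  22^20=25  22^21=23  22^22=10  22^23=3
  22^24=4  22^25=26  22^26=14  22^27=29  22^28=18
So 22^28 ≡ 18 (mod 31), giving e = 28.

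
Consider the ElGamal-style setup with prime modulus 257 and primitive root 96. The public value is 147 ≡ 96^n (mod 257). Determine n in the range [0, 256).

91

Baby-step giant-step with m = ceil(sqrt(256)) = 16.
Baby table (96^j mod 257 for j=0..15):
  0:1  1:96  2:221  3:142  4:11  5:28  6:118  7:20
  8:121  9:51  10:13  11:220  12:46  13:47  14:143  15:107
Giant step factor: 96^(-16) ≡ 32 (mod 257).
Scan 147·32^i mod 257 for i = 0, 1, …:
  i=0: 147   i=1: 78   i=2: 183   i=3: 202
  i=4: 39   i=5: 220
Match at i=5, j=11: n = 5·16 + 11 = 91.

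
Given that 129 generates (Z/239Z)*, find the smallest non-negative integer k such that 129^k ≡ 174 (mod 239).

228

Baby-step giant-step with m = ceil(sqrt(238)) = 16.
Baby table (129^j mod 239 for j=0..15):
  0:1  1:129  2:150  3:230  4:34  5:84  6:81  7:172
  8:200  9:227  10:125  11:112  12:108  13:70  14:187  15:223
Giant step factor: 129^(-16) ≡ 11 (mod 239).
Scan 174·11^i mod 239 for i = 0, 1, …:
  i=0: 174   i=1: 2   i=2: 22   i=3: 3
  i=4: 33   i=5: 124   i=6: 169   i=7: 186
  i=8: 134   i=9: 40     …   i=13: 90
  i=14: 34
Match at i=14, j=4: k = 14·16 + 4 = 228.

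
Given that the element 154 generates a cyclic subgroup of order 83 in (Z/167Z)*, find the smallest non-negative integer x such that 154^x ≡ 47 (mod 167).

Baby-step giant-step with m = ceil(sqrt(83)) = 10.
Baby table (154^j mod 167 for j=0..9):
  0:1  1:154  2:2  3:141  4:4  5:115  6:8  7:63
  8:16  9:126
Giant step factor: 154^(-10) ≡ 47 (mod 167).
Scan 47·47^i mod 167 for i = 0, 1, …:
  i=0: 47   i=1: 38   i=2: 116   i=3: 108
  i=4: 66   i=5: 96   i=6: 3   i=7: 141
Match at i=7, j=3: x = 7·10 + 3 = 73.

73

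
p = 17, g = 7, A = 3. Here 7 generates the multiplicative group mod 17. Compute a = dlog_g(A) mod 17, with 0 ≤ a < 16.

3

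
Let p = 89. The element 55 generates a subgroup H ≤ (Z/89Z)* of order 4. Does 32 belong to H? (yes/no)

⟨55⟩ has order 4; its elements mod 89 are {1, 34, 55, 88}.
32 is not in this set.

no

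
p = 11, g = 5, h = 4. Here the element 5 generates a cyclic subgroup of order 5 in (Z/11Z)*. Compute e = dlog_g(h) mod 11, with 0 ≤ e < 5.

3

Successive powers of 5 modulo 11:
  5^0=1  5^1=5  5^2=3  5^3=4
So 5^3 ≡ 4 (mod 11), giving e = 3.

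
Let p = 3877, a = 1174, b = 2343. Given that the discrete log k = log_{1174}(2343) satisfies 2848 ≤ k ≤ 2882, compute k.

2848

Compute 1174^2848 mod 3877 = 2343, then multiply by 1174 repeatedly:
  1174^2848=2343
Found 2343 at exponent 2848.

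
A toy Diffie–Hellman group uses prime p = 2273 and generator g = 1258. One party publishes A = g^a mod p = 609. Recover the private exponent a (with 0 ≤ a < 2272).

2153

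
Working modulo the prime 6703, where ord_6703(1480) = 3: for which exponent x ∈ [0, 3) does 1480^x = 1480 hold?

Successive powers of 1480 modulo 6703:
  1480^0=1  1480^1=1480
So 1480^1 ≡ 1480 (mod 6703), giving x = 1.

1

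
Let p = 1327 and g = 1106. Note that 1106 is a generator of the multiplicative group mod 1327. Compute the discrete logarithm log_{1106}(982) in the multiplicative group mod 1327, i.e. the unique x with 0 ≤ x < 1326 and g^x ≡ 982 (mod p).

734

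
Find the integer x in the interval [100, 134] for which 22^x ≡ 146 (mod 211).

Compute 22^100 mod 211 = 54, then multiply by 22 repeatedly:
  22^100=54  22^101=133  22^102=183  22^103=17  22^104=163
  22^105=210  22^106=189  22^107=149  22^108=113  22^109=165
  22^110=43  22^111=102  22^112=134  22^113=205  22^114=79
  22^115=50  22^116=45  22^117=146
Found 146 at exponent 117.

117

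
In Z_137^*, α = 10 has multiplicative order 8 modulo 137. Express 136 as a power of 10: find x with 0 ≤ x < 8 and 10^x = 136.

4

Successive powers of 10 modulo 137:
  10^0=1  10^1=10  10^2=100  10^3=41  10^4=136
So 10^4 ≡ 136 (mod 137), giving x = 4.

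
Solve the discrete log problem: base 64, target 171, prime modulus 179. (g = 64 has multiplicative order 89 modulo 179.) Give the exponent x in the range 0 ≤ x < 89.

45

Baby-step giant-step with m = ceil(sqrt(89)) = 10.
Baby table (64^j mod 179 for j=0..9):
  0:1  1:64  2:158  3:88  4:83  5:121  6:47  7:144
  8:87  9:19
Giant step factor: 64^(-10) ≡ 29 (mod 179).
Scan 171·29^i mod 179 for i = 0, 1, …:
  i=0: 171   i=1: 126   i=2: 74   i=3: 177
  i=4: 121
Match at i=4, j=5: x = 4·10 + 5 = 45.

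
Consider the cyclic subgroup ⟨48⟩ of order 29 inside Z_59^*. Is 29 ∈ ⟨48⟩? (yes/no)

yes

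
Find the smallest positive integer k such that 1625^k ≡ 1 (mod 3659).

The order of 1625 must divide p − 1 = 3658 = 2 · 31 · 59.
Divisors: 1, 2, 31, 59, 62, 118, 1829, 3658.
Check each in increasing order: 1625^1 ≡ 1625;  1625^2 ≡ 2486;  1625^31 ≡ 1391;  1625^59 ≡ 3553;  1625^62 ≡ 2929;  1625^118 ≡ 259;  1625^1829 ≡ 3658;  1625^3658 ≡ 1.
Smallest exponent giving 1 is 3658.

3658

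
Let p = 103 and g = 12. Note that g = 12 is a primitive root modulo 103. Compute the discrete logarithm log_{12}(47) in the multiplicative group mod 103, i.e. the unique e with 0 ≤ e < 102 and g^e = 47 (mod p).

Baby-step giant-step with m = ceil(sqrt(102)) = 11.
Baby table (12^j mod 103 for j=0..10):
  0:1  1:12  2:41  3:80  4:33  5:87  6:14  7:65
  8:59  9:90  10:50
Giant step factor: 12^(-11) ≡ 40 (mod 103).
Scan 47·40^i mod 103 for i = 0, 1, …:
  i=0: 47   i=1: 26   i=2: 10   i=3: 91
  i=4: 35   i=5: 61   i=6: 71   i=7: 59
Match at i=7, j=8: e = 7·11 + 8 = 85.

85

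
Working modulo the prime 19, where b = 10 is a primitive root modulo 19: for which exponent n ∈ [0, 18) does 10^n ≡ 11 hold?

Successive powers of 10 modulo 19:
  10^0=1  10^1=10  10^2=5  10^3=12  10^4=6  10^5=3
  10^6=11
So 10^6 ≡ 11 (mod 19), giving n = 6.

6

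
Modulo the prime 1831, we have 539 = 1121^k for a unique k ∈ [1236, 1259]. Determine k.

Compute 1121^1236 mod 1831 = 758, then multiply by 1121 repeatedly:
  1121^1236=758  1121^1237=134  1121^1238=72  1121^1239=148  1121^1240=1118
  1121^1241=874  1121^1242=169  1121^1243=856  1121^1244=132  1121^1245=1492
  1121^1246=829  1121^1247=992  1121^1248=615  1121^1249=959  1121^1250=242
  1121^1251=294  1121^1252=1825  1121^1253=598  1121^1254=212  1121^1255=1453
  1121^1256=1054  1121^1257=539
Found 539 at exponent 1257.

1257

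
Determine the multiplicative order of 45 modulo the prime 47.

46

The order of 45 must divide p − 1 = 46 = 2 · 23.
Divisors: 1, 2, 23, 46.
Check each in increasing order: 45^1 ≡ 45;  45^2 ≡ 4;  45^23 ≡ 46;  45^46 ≡ 1.
Smallest exponent giving 1 is 46.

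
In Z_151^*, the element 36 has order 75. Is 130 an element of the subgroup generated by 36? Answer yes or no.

no

130 ∈ ⟨36⟩ iff 130^75 ≡ 1 (mod 151), since |⟨36⟩| = 75.
130^75 mod 151 = 150.
Since 150 ≠ 1, 130 does not lie in the subgroup.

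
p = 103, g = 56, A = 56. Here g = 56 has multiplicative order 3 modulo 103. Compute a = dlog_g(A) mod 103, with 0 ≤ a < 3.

Successive powers of 56 modulo 103:
  56^0=1  56^1=56
So 56^1 ≡ 56 (mod 103), giving a = 1.

1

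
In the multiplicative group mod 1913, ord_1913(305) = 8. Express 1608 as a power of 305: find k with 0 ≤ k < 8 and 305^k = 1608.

5

Successive powers of 305 modulo 1913:
  305^0=1  305^1=305  305^2=1201  305^3=922  305^4=1912  305^5=1608
So 305^5 ≡ 1608 (mod 1913), giving k = 5.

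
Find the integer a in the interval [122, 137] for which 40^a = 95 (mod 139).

135

Compute 40^122 mod 139 = 29, then multiply by 40 repeatedly:
  40^122=29  40^123=48  40^124=113  40^125=72  40^126=100
  40^127=108  40^128=11  40^129=23  40^130=86  40^131=104
  40^132=129  40^133=17  40^134=124  40^135=95
Found 95 at exponent 135.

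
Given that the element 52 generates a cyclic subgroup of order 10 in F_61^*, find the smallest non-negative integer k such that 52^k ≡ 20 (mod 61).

2

Successive powers of 52 modulo 61:
  52^0=1  52^1=52  52^2=20
So 52^2 ≡ 20 (mod 61), giving k = 2.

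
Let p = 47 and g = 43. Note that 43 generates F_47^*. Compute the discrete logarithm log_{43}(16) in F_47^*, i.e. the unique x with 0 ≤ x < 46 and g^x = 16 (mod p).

Baby-step giant-step with m = ceil(sqrt(46)) = 7.
Baby table (43^j mod 47 for j=0..6):
  0:1  1:43  2:16  3:30  4:21  5:10  6:7
Giant step factor: 43^(-7) ≡ 5 (mod 47).
Scan 16·5^i mod 47 for i = 0, 1, …:
  i=0: 16
Match at i=0, j=2: x = 0·7 + 2 = 2.

2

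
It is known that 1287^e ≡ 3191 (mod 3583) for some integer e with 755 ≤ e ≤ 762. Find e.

759

Compute 1287^755 mod 3583 = 2958, then multiply by 1287 repeatedly:
  1287^755=2958  1287^756=1800  1287^757=1982  1287^758=3321  1287^759=3191
Found 3191 at exponent 759.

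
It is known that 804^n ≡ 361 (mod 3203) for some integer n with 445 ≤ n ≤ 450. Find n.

450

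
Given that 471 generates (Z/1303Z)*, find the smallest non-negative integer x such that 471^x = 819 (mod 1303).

551

Baby-step giant-step with m = ceil(sqrt(1302)) = 37.
Baby table (471^j mod 1303 for j=0..36):
  0:1  1:471  2:331  3:844  4:109  5:522  6:898  7:786
  8:154  9:869  10:157  11:979  12:1150  13:905  14:174  15:1168
  16:262  17:920  18:724  19:921  20:1195  21:1252  22:736  23:58
  24:1258  25:956  26:741  27:1110  28:307  29:1267  30:1286  31:1114
  32:888  33:1288  34:753  35:247  36:370
Giant step factor: 471^(-37) ≡ 938 (mod 1303).
Scan 819·938^i mod 1303 for i = 0, 1, …:
  i=0: 819   i=1: 755   i=2: 661   i=3: 1093
  i=4: 1076   i=5: 766   i=6: 555   i=7: 693
  i=8: 1140   i=9: 860     …   i=13: 1071
  i=14: 1288
Match at i=14, j=33: x = 14·37 + 33 = 551.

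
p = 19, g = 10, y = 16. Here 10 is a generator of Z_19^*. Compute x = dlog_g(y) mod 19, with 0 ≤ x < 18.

Successive powers of 10 modulo 19:
  10^0=1  10^1=10  10^2=5  10^3=12  10^4=6  10^5=3
  10^6=11  10^7=15  10^8=17  10^9=18  10^10=9  10^11=14
  10^12=7  10^13=13  10^14=16
So 10^14 ≡ 16 (mod 19), giving x = 14.

14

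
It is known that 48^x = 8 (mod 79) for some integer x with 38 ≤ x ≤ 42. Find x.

Compute 48^38 mod 79 = 51, then multiply by 48 repeatedly:
  48^38=51  48^39=78  48^40=31  48^41=66  48^42=8
Found 8 at exponent 42.

42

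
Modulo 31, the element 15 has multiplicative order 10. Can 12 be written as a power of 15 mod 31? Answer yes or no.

12 ∈ ⟨15⟩ iff 12^10 ≡ 1 (mod 31), since |⟨15⟩| = 10.
12^10 mod 31 = 25.
Since 25 ≠ 1, 12 does not lie in the subgroup.

no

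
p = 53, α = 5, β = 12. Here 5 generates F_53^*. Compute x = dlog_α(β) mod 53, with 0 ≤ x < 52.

17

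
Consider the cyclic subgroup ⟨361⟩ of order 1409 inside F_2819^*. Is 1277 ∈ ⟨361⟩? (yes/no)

yes

1277 ∈ ⟨361⟩ iff 1277^1409 ≡ 1 (mod 2819), since |⟨361⟩| = 1409.
1277^1409 mod 2819 = 1.
Since 1 = 1, 1277 lies in the subgroup.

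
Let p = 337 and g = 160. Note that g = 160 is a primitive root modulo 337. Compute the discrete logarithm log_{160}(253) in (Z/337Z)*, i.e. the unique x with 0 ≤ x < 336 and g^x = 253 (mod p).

Baby-step giant-step with m = ceil(sqrt(336)) = 19.
Baby table (160^j mod 337 for j=0..18):
  0:1  1:160  2:325  3:102  4:144  5:124  6:294  7:197
  8:179  9:332  10:211  11:60  12:164  13:291  14:54  15:215
  16:26  17:116  18:25
Giant step factor: 160^(-19) ≡ 314 (mod 337).
Scan 253·314^i mod 337 for i = 0, 1, …:
  i=0: 253   i=1: 247   i=2: 48   i=3: 244
  i=4: 117   i=5: 5   i=6: 222   i=7: 286
  i=8: 162   i=9: 318     …   i=13: 207
  i=14: 294
Match at i=14, j=6: x = 14·19 + 6 = 272.

272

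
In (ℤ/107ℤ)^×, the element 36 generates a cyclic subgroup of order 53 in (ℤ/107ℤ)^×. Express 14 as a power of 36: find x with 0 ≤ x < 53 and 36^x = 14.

Baby-step giant-step with m = ceil(sqrt(53)) = 8.
Baby table (36^j mod 107 for j=0..7):
  0:1  1:36  2:12  3:4  4:37  5:48  6:16  7:41
Giant step factor: 36^(-8) ≡ 34 (mod 107).
Scan 14·34^i mod 107 for i = 0, 1, …:
  i=0: 14   i=1: 48
Match at i=1, j=5: x = 1·8 + 5 = 13.

13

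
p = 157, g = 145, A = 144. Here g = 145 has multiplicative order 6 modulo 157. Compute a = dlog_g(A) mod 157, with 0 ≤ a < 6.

Successive powers of 145 modulo 157:
  145^0=1  145^1=145  145^2=144
So 145^2 ≡ 144 (mod 157), giving a = 2.

2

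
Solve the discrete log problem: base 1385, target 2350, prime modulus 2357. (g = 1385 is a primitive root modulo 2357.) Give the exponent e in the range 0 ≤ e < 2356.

1327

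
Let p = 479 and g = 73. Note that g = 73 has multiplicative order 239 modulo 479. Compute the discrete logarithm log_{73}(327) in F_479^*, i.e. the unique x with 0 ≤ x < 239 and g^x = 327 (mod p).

116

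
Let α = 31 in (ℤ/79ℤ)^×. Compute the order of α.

The order of 31 must divide p − 1 = 78 = 2 · 3 · 13.
Divisors: 1, 2, 3, 6, 13, 26, 39, 78.
Check each in increasing order: 31^1 ≡ 31;  31^2 ≡ 13;  31^3 ≡ 8;  31^6 ≡ 64;  31^13 ≡ 23;  31^26 ≡ 55;  31^39 ≡ 1.
Smallest exponent giving 1 is 39.

39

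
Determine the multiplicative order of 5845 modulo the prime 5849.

731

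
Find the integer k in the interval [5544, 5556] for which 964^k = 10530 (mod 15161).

5556

Compute 964^5544 mod 15161 = 11256, then multiply by 964 repeatedly:
  964^5544=11256  964^5545=10669  964^5546=5758  964^5547=1786  964^5548=8511
  964^5549=2503  964^5550=2293  964^5551=12107  964^5552=12339  964^5553=8572
  964^5554=663  964^5555=2370  964^5556=10530
Found 10530 at exponent 5556.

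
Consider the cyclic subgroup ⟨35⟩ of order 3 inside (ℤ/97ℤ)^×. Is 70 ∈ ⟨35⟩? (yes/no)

no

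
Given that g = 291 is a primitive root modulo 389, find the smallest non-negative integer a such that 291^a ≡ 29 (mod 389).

Baby-step giant-step with m = ceil(sqrt(388)) = 20.
Baby table (291^j mod 389 for j=0..19):
  0:1  1:291  2:268  3:188  4:248  5:203  6:334  7:333
  8:42  9:163  10:364  11:116  12:302  13:357  14:24  15:371
  16:208  17:233  18:117  19:204
Giant step factor: 291^(-20) ≡ 150 (mod 389).
Scan 29·150^i mod 389 for i = 0, 1, …:
  i=0: 29   i=1: 71   i=2: 147   i=3: 266
  i=4: 222   i=5: 235   i=6: 240   i=7: 212
  i=8: 291
Match at i=8, j=1: a = 8·20 + 1 = 161.

161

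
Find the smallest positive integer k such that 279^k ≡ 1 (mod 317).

158

The order of 279 must divide p − 1 = 316 = 2^2 · 79.
Divisors: 1, 2, 4, 79, 158, 316.
Check each in increasing order: 279^1 ≡ 279;  279^2 ≡ 176;  279^4 ≡ 227;  279^79 ≡ 316;  279^158 ≡ 1.
Smallest exponent giving 1 is 158.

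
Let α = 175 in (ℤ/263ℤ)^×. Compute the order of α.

262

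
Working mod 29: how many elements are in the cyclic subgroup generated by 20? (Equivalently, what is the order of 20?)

The order of 20 must divide p − 1 = 28 = 2^2 · 7.
Divisors: 1, 2, 4, 7, 14, 28.
Check each in increasing order: 20^1 ≡ 20;  20^2 ≡ 23;  20^4 ≡ 7;  20^7 ≡ 1.
Smallest exponent giving 1 is 7.

7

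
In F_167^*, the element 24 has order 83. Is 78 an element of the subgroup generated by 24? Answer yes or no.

78 ∈ ⟨24⟩ iff 78^83 ≡ 1 (mod 167), since |⟨24⟩| = 83.
78^83 mod 167 = 166.
Since 166 ≠ 1, 78 does not lie in the subgroup.

no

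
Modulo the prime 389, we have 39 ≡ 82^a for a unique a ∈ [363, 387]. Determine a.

Compute 82^363 mod 389 = 238, then multiply by 82 repeatedly:
  82^363=238  82^364=66  82^365=355  82^366=324  82^367=116
  82^368=176  82^369=39
Found 39 at exponent 369.

369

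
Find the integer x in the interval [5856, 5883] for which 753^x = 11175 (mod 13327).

Compute 753^5856 mod 13327 = 10279, then multiply by 753 repeatedly:
  753^5856=10279  753^5857=10427  753^5858=1928  753^5859=12468  753^5860=6196
  753^5861=1138  753^5862=3986  753^5863=2883  753^5864=11925  753^5865=10454
  753^5866=8932  753^5867=8988  753^5868=11175
Found 11175 at exponent 5868.

5868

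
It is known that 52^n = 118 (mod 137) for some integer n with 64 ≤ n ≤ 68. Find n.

66

Compute 52^64 mod 137 = 50, then multiply by 52 repeatedly:
  52^64=50  52^65=134  52^66=118
Found 118 at exponent 66.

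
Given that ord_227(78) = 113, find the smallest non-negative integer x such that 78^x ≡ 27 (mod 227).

108

Baby-step giant-step with m = ceil(sqrt(113)) = 11.
Baby table (78^j mod 227 for j=0..10):
  0:1  1:78  2:182  3:122  4:209  5:185  6:129  7:74
  8:97  9:75  10:175
Giant step factor: 78^(-11) ≡ 53 (mod 227).
Scan 27·53^i mod 227 for i = 0, 1, …:
  i=0: 27   i=1: 69   i=2: 25   i=3: 190
  i=4: 82   i=5: 33   i=6: 160   i=7: 81
  i=8: 207   i=9: 75
Match at i=9, j=9: x = 9·11 + 9 = 108.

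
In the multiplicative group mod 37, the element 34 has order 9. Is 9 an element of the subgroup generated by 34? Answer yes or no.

9 ∈ ⟨34⟩ iff 9^9 ≡ 1 (mod 37), since |⟨34⟩| = 9.
9^9 mod 37 = 1.
Since 1 = 1, 9 lies in the subgroup.

yes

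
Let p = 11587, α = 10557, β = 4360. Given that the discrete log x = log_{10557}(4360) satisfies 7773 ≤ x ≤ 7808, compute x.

7777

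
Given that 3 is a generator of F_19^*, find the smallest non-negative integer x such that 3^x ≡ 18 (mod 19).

9

Successive powers of 3 modulo 19:
  3^0=1  3^1=3  3^2=9  3^3=8  3^4=5  3^5=15
  3^6=7  3^7=2  3^8=6  3^9=18
So 3^9 ≡ 18 (mod 19), giving x = 9.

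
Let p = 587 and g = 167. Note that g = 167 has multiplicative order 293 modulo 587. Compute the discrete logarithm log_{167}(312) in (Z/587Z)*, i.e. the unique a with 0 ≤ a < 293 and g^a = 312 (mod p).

Baby-step giant-step with m = ceil(sqrt(293)) = 18.
Baby table (167^j mod 587 for j=0..17):
  0:1  1:167  2:300  3:205  4:189  5:452  6:348  7:3
  8:501  9:313  10:28  11:567  12:182  13:457  14:9  15:329
  16:352  17:84
Giant step factor: 167^(-18) ≡ 225 (mod 587).
Scan 312·225^i mod 587 for i = 0, 1, …:
  i=0: 312   i=1: 347   i=2: 4   i=3: 313
Match at i=3, j=9: a = 3·18 + 9 = 63.

63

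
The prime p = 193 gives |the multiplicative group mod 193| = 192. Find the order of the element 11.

64

The order of 11 must divide p − 1 = 192 = 2^6 · 3.
Divisors: 1, 2, 3, 4, 6, 8, 12, 16, 24, 32, 48, 64, 96, 192.
Check each in increasing order: 11^1 ≡ 11;  11^2 ≡ 121;  11^3 ≡ 173;  11^4 ≡ 166;  11^6 ≡ 14;  11^8 ≡ 150;  11^12 ≡ 3;  11^16 ≡ 112;  11^24 ≡ 9;  11^32 ≡ 192;  11^48 ≡ 81;  11^64 ≡ 1.
Smallest exponent giving 1 is 64.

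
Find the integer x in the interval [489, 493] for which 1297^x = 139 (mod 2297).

Compute 1297^489 mod 2297 = 139, then multiply by 1297 repeatedly:
  1297^489=139
Found 139 at exponent 489.

489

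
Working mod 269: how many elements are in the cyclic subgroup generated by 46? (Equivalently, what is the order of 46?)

The order of 46 must divide p − 1 = 268 = 2^2 · 67.
Divisors: 1, 2, 4, 67, 134, 268.
Check each in increasing order: 46^1 ≡ 46;  46^2 ≡ 233;  46^4 ≡ 220;  46^67 ≡ 187;  46^134 ≡ 268;  46^268 ≡ 1.
Smallest exponent giving 1 is 268.

268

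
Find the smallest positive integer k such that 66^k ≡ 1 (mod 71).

The order of 66 must divide p − 1 = 70 = 2 · 5 · 7.
Divisors: 1, 2, 5, 7, 10, 14, 35, 70.
Check each in increasing order: 66^1 ≡ 66;  66^2 ≡ 25;  66^5 ≡ 70;  66^7 ≡ 46;  66^10 ≡ 1.
Smallest exponent giving 1 is 10.

10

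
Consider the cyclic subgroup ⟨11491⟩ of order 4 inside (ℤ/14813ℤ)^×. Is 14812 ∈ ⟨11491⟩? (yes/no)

yes

⟨11491⟩ has order 4; its elements mod 14813 are {1, 3322, 11491, 14812}.
14812 is in this set.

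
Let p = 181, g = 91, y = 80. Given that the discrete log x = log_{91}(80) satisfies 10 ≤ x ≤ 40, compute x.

Compute 91^10 mod 181 = 108, then multiply by 91 repeatedly:
  91^10=108  91^11=54  91^12=27  91^13=104  91^14=52
  91^15=26  91^16=13  91^17=97  91^18=139  91^19=160
  91^20=80
Found 80 at exponent 20.

20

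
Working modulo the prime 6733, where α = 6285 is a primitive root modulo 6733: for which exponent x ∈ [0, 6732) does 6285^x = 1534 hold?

Baby-step giant-step with m = ceil(sqrt(6732)) = 83.
Baby table (6285^j mod 6733 for j=0..82):
  0:1  1:6285  2:5447  3:3823  4:4211  5:5445  6:4719  7:50
  8:4532  9:3030  10:2626  11:1827  12:2930  13:295  14:2500  15:4411
  16:3374  17:3373  18:3821  19:5107  20:1284  21:3806  22:5094  23:375
  24:325  25:2526  26:6229  27:3603  28:1776  29:5579  30:5284  31:2784
  32:5106  33:1732  34:5092  35:1271  36:2897  37:1613  38:4540  39:6179
  40:5804  41:5479  42:2953  43:3457  44:6587  45:4811  46:5965  47:681
  48:4630  49:6257  50:4525  51:6166  52:4895  53:1998  54:385  55:2578
  56:3132  57:4061  58:5315  59:2362  60:5638  61:5784  62:973  63:1741
  64:1060  65:3163  66:3639  67:5847  68:6414  69:1519  70:6254  71:5869
  72:3291  73:159  74:2831  75:4249  76:1887  77:2982  78:3931  79:2958
  80:1217  81:157  82:3727
Giant step factor: 6285^(-83) ≡ 3290 (mod 6733).
Scan 1534·3290^i mod 6733 for i = 0, 1, …:
  i=0: 1534   i=1: 3843   i=2: 5629   i=3: 3660
  i=4: 2796   i=5: 1562   i=6: 1701   i=7: 1167
  i=8: 1620   i=9: 3997     …   i=35: 5866
  i=36: 2362
Match at i=36, j=59: x = 36·83 + 59 = 3047.

3047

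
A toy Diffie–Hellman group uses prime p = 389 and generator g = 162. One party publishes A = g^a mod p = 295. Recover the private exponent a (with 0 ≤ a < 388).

34

Baby-step giant-step with m = ceil(sqrt(388)) = 20.
Baby table (162^j mod 389 for j=0..19):
  0:1  1:162  2:181  3:147  4:85  5:155  6:214  7:47
  8:223  9:338  10:296  11:105  12:283  13:333  14:264  15:367
  16:326  17:297  18:267  19:75
Giant step factor: 162^(-20) ≡ 171 (mod 389).
Scan 295·171^i mod 389 for i = 0, 1, …:
  i=0: 295   i=1: 264
Match at i=1, j=14: a = 1·20 + 14 = 34.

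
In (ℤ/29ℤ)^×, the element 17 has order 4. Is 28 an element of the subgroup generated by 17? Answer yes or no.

yes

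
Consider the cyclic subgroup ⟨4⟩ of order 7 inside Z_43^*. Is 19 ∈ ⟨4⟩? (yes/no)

no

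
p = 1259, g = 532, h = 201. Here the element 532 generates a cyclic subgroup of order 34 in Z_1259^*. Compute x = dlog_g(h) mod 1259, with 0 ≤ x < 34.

24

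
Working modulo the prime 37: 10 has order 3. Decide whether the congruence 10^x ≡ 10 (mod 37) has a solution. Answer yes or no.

yes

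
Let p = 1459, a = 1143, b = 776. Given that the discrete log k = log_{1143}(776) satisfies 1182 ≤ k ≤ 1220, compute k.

1201

Compute 1143^1182 mod 1459 = 1103, then multiply by 1143 repeatedly:
  1143^1182=1103  1143^1183=153  1143^1184=1258  1143^1185=779  1143^1186=407
  1143^1187=1239  1143^1188=947  1143^1189=1302  1143^1190=6  1143^1191=1022
  1143^1192=946  1143^1193=159  1143^1194=821  1143^1195=266  1143^1196=566
  1143^1197=601  1143^1198=1213  1143^1199=409  1143^1200=607  1143^1201=776
Found 776 at exponent 1201.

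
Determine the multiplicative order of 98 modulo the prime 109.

The order of 98 must divide p − 1 = 108 = 2^2 · 3^3.
Divisors: 1, 2, 3, 4, 6, 9, 12, 18, 27, 36, 54, 108.
Check each in increasing order: 98^1 ≡ 98;  98^2 ≡ 12;  98^3 ≡ 86;  98^4 ≡ 35;  98^6 ≡ 93;  98^9 ≡ 41;  98^12 ≡ 38;  98^18 ≡ 46;  98^27 ≡ 33;  98^36 ≡ 45;  98^54 ≡ 108;  98^108 ≡ 1.
Smallest exponent giving 1 is 108.

108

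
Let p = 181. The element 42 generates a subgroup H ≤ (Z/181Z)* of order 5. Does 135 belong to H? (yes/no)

⟨42⟩ has order 5; its elements mod 181 are {1, 42, 59, 125, 135}.
135 is in this set.

yes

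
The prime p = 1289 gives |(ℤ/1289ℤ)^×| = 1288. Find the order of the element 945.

1288

The order of 945 must divide p − 1 = 1288 = 2^3 · 7 · 23.
Divisors: 1, 2, 4, 7, 8, 14, 23, 28, 46, 56, 92, 161, 184, 322, 644, 1288.
Check each in increasing order: 945^1 ≡ 945;  945^2 ≡ 1037;  945^4 ≡ 343;  945^7 ≡ 621;  945^8 ≡ 350;  945^14 ≡ 230;  945^23 ≡ 876;  945^28 ≡ 51;  945^46 ≡ 421;  945^56 ≡ 23;  945^92 ≡ 648;  945^161 ≡ 497;  945^184 ≡ 979;  945^322 ≡ 810;  945^644 ≡ 1288;  945^1288 ≡ 1.
Smallest exponent giving 1 is 1288.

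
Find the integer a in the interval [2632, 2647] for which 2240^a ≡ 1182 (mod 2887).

2640

Compute 2240^2632 mod 2887 = 1137, then multiply by 2240 repeatedly:
  2240^2632=1137  2240^2633=546  2240^2634=1839  2240^2635=2498  2240^2636=514
  2240^2637=2334  2240^2638=2690  2240^2639=431  2240^2640=1182
Found 1182 at exponent 2640.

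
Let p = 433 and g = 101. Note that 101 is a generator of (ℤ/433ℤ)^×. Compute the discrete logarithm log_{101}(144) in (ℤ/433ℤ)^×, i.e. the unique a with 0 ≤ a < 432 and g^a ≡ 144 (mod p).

344

Baby-step giant-step with m = ceil(sqrt(432)) = 21.
Baby table (101^j mod 433 for j=0..20):
  0:1  1:101  2:242  3:194  4:109  5:184  6:398  7:362
  8:190  9:138  10:82  11:55  12:359  13:320  14:278  15:366
  16:161  17:240  18:425  19:58  20:229
Giant step factor: 101^(-21) ≡ 344 (mod 433).
Scan 144·344^i mod 433 for i = 0, 1, …:
  i=0: 144   i=1: 174   i=2: 102   i=3: 15
  i=4: 397   i=5: 173   i=6: 191   i=7: 321
  i=8: 9   i=9: 65     …   i=15: 426
  i=16: 190
Match at i=16, j=8: a = 16·21 + 8 = 344.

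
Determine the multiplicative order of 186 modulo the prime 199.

The order of 186 must divide p − 1 = 198 = 2 · 3^2 · 11.
Divisors: 1, 2, 3, 6, 9, 11, 18, 22, 33, 66, 99, 198.
Check each in increasing order: 186^1 ≡ 186;  186^2 ≡ 169;  186^3 ≡ 191;  186^6 ≡ 64;  186^9 ≡ 85;  186^11 ≡ 37;  186^18 ≡ 61;  186^22 ≡ 175;  186^33 ≡ 107;  186^66 ≡ 106;  186^99 ≡ 198;  186^198 ≡ 1.
Smallest exponent giving 1 is 198.

198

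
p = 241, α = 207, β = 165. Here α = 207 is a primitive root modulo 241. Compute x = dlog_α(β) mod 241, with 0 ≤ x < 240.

165

Baby-step giant-step with m = ceil(sqrt(240)) = 16.
Baby table (207^j mod 241 for j=0..15):
  0:1  1:207  2:192  3:220  4:232  5:65  6:200  7:189
  8:81  9:138  10:128  11:227  12:235  13:204  14:53  15:126
Giant step factor: 207^(-16) ≡ 183 (mod 241).
Scan 165·183^i mod 241 for i = 0, 1, …:
  i=0: 165   i=1: 70   i=2: 37   i=3: 23
  i=4: 112   i=5: 11   i=6: 85   i=7: 131
  i=8: 114   i=9: 136   i=10: 65
Match at i=10, j=5: x = 10·16 + 5 = 165.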